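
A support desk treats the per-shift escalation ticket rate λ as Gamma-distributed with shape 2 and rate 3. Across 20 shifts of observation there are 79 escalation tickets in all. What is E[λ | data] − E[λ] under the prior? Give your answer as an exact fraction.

Total count 79 over total exposure 20 shifts.
Gamma(α, β) with Poisson data over total exposure Σt gives posterior Gamma(α+Σx, β+Σt) = Gamma(81, 23).
Posterior mean = 81/23 = 81/23; prior mean = 2/3 = 2/3. Difference = 81/23 − 2/3 = 197/69.

197/69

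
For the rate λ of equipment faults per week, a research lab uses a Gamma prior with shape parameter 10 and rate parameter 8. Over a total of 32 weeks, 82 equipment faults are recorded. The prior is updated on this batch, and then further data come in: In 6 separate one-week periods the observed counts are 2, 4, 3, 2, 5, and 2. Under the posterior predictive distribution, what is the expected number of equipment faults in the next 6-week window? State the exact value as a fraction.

330/23

Total count 82 over total exposure 32 weeks.
After the first batch: Gamma(10 + 82, 8 + 32) = Gamma(92, 40).
Total count: 2 + 4 + 3 + 2 + 5 + 2 = 18.
Total exposure: 6 weeks.
After the second batch: Gamma(92 + 18, 40 + 6) = Gamma(110, 46).
Predictive mean over a 6-week window = T·E[λ|data] = 6·110/46 = 330/23.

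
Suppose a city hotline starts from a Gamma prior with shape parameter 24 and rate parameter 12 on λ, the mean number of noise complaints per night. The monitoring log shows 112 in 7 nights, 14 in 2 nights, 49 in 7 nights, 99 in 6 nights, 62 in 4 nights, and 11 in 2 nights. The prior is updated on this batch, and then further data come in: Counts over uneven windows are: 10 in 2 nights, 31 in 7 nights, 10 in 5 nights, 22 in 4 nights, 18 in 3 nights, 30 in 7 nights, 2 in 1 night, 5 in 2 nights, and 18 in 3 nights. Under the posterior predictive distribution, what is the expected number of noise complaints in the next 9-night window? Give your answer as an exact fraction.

Total count: 112 + 14 + 49 + 99 + 62 + 11 = 347.
Total exposure: 7 + 2 + 7 + 6 + 4 + 2 = 28 nights.
After the first batch: Gamma(24 + 347, 12 + 28) = Gamma(371, 40).
Total count: 10 + 31 + 10 + 22 + 18 + 30 + 2 + 5 + 18 = 146.
Total exposure: 2 + 7 + 5 + 4 + 3 + 7 + 1 + 2 + 3 = 34 nights.
After the second batch: Gamma(371 + 146, 40 + 34) = Gamma(517, 74).
Predictive mean over a 9-night window = T·E[λ|data] = 9·517/74 = 4653/74.

4653/74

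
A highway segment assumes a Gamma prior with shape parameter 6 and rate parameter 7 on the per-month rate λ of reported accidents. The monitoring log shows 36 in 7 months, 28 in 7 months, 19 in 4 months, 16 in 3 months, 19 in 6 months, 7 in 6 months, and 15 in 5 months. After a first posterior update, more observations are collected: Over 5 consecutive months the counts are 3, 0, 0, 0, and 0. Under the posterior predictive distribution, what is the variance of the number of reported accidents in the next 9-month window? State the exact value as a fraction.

79119/2500

Total count: 36 + 28 + 19 + 16 + 19 + 7 + 15 = 140.
Total exposure: 7 + 7 + 4 + 3 + 6 + 6 + 5 = 38 months.
After the first batch: Gamma(6 + 140, 7 + 38) = Gamma(146, 45).
Total count: 3 + 0 + 0 + 0 + 0 = 3.
Total exposure: 5 months.
After the second batch: Gamma(146 + 3, 45 + 5) = Gamma(149, 50).
The posterior predictive for a window of length T is Negative Binomial with variance T·α'·(β'+T)/β'² = 9·149·59/2500 = 79119/2500.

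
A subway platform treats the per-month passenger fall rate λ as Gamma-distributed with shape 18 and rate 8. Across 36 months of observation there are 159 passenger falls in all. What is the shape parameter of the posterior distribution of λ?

177

Total count 159 over total exposure 36 months.
Posterior: α' = 18 + 159 = 177, β' = 8 + 36 = 44.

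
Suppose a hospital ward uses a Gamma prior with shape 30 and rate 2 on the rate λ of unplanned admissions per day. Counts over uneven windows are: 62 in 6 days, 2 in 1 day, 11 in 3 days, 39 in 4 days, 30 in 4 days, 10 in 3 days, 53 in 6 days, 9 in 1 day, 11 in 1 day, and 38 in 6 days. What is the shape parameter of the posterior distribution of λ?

Total count: 62 + 2 + 11 + 39 + 30 + 10 + 53 + 9 + 11 + 38 = 265.
Total exposure: 6 + 1 + 3 + 4 + 4 + 3 + 6 + 1 + 1 + 6 = 35 days.
Conjugate update: add total count to the shape and total exposure to the rate, giving Gamma(295, 37).

295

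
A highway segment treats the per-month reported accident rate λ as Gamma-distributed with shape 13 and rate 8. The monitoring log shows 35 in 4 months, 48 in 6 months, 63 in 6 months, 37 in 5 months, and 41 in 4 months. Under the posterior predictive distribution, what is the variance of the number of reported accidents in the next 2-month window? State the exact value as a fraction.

Total count: 35 + 48 + 63 + 37 + 41 = 224.
Total exposure: 4 + 6 + 6 + 5 + 4 = 25 months.
Conjugate update: add total count to the shape and total exposure to the rate, giving Gamma(237, 33).
The posterior predictive for a window of length T is Negative Binomial with variance T·α'·(β'+T)/β'² = 2·237·35/1089 = 5530/363.

5530/363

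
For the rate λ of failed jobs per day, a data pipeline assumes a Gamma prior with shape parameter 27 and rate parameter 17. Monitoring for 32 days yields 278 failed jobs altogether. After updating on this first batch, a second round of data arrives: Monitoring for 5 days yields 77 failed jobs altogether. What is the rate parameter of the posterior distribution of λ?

54

Total count 278 over total exposure 32 days.
After the first batch: Gamma(27 + 278, 17 + 32) = Gamma(305, 49).
Total count 77 over total exposure 5 days.
After the second batch: Gamma(305 + 77, 49 + 5) = Gamma(382, 54).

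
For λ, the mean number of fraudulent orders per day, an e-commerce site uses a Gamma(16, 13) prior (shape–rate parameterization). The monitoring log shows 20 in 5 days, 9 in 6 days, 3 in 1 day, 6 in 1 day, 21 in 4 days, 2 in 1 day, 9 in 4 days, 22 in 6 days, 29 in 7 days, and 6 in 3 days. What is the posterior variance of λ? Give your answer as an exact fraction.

Total count: 20 + 9 + 3 + 6 + 21 + 2 + 9 + 22 + 29 + 6 = 127.
Total exposure: 5 + 6 + 1 + 1 + 4 + 1 + 4 + 6 + 7 + 3 = 38 days.
Gamma(α, β) with Poisson data over total exposure Σt gives posterior Gamma(α+Σx, β+Σt) = Gamma(143, 51).
Posterior variance = α'/β'² = 143/2601.

143/2601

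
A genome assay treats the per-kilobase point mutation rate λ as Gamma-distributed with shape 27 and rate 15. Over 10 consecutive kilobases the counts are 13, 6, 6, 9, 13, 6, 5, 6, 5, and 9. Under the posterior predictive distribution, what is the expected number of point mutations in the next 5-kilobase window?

21

Total count: 13 + 6 + 6 + 9 + 13 + 6 + 5 + 6 + 5 + 9 = 78.
Total exposure: 10 kilobases.
Gamma(α, β) with Poisson data over total exposure Σt gives posterior Gamma(α+Σx, β+Σt) = Gamma(105, 25).
Predictive mean over a 5-kilobase window = T·E[λ|data] = 5·105/25 = 21.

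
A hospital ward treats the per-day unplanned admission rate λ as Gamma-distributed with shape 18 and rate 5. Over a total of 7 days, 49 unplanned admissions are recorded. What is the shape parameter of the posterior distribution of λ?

67

Total count 49 over total exposure 7 days.
The Gamma prior is conjugate for the Poisson rate, so λ | data ~ Gamma(18+49, 5+7) = Gamma(67, 12).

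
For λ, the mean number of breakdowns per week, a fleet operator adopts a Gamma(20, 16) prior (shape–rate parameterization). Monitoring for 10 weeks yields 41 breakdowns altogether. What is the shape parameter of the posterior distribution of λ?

Total count 41 over total exposure 10 weeks.
The Gamma prior is conjugate for the Poisson rate, so λ | data ~ Gamma(20+41, 16+10) = Gamma(61, 26).

61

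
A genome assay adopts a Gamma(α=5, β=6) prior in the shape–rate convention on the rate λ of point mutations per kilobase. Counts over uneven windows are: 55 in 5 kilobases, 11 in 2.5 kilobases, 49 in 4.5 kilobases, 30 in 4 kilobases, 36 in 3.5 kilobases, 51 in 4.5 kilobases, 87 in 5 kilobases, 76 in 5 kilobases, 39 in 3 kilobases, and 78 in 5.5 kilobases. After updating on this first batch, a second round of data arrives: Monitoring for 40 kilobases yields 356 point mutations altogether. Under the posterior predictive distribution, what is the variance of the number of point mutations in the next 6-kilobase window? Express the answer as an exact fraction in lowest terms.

219996/3481

Total count: 55 + 11 + 49 + 30 + 36 + 51 + 87 + 76 + 39 + 78 = 512.
Total exposure: 5 + 2.5 + 4.5 + 4 + 3.5 + 4.5 + 5 + 5 + 3 + 5.5 = 42.5 kilobases.
After the first batch: Gamma(5 + 512, 6 + 42.5) = Gamma(517, 97/2).
Total count 356 over total exposure 40 kilobases.
After the second batch: Gamma(517 + 356, 97/2 + 40) = Gamma(873, 177/2).
The posterior predictive for a window of length T is Negative Binomial with variance T·α'·(β'+T)/β'² = 6·873·(189/2)/(31329/4) = 219996/3481.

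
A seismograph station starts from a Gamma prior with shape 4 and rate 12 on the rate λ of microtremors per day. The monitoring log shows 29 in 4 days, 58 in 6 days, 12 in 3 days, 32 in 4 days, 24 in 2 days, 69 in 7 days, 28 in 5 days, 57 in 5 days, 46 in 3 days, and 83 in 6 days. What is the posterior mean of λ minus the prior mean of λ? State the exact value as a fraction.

Total count: 29 + 58 + 12 + 32 + 24 + 69 + 28 + 57 + 46 + 83 = 438.
Total exposure: 4 + 6 + 3 + 4 + 2 + 7 + 5 + 5 + 3 + 6 = 45 days.
Posterior: α' = 4 + 438 = 442, β' = 12 + 45 = 57.
Posterior mean = 442/57 = 442/57; prior mean = 4/12 = 1/3. Difference = 442/57 − 1/3 = 141/19.

141/19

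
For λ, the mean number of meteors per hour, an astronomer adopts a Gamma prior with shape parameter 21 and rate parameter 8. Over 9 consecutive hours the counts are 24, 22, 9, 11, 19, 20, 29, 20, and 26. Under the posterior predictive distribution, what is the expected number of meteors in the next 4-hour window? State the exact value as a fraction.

Total count: 24 + 22 + 9 + 11 + 19 + 20 + 29 + 20 + 26 = 180.
Total exposure: 9 hours.
Conjugate update: add total count to the shape and total exposure to the rate, giving Gamma(201, 17).
Predictive mean over a 4-hour window = T·E[λ|data] = 4·201/17 = 804/17.

804/17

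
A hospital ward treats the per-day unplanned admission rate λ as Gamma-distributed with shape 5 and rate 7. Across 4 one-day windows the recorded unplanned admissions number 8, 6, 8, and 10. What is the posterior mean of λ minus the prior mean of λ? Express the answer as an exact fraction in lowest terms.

204/77

Total count: 8 + 6 + 8 + 10 = 32.
Total exposure: 4 days.
The Gamma prior is conjugate for the Poisson rate, so λ | data ~ Gamma(5+32, 7+4) = Gamma(37, 11).
Posterior mean = 37/11 = 37/11; prior mean = 5/7 = 5/7. Difference = 37/11 − 5/7 = 204/77.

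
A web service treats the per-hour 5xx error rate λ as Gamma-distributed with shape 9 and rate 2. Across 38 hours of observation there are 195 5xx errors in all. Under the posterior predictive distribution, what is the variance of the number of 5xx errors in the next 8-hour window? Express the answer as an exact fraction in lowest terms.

1224/25

Total count 195 over total exposure 38 hours.
Gamma(α, β) with Poisson data over total exposure Σt gives posterior Gamma(α+Σx, β+Σt) = Gamma(204, 40).
The posterior predictive for a window of length T is Negative Binomial with variance T·α'·(β'+T)/β'² = 8·204·48/1600 = 1224/25.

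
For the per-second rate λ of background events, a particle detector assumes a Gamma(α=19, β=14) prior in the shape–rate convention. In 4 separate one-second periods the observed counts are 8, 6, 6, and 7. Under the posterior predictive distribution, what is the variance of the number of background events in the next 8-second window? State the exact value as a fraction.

Total count: 8 + 6 + 6 + 7 = 27.
Total exposure: 4 seconds.
By Gamma–Poisson conjugacy, the posterior is Gamma(α + Σx, β + Σt) = Gamma(19 + 27, 14 + 4) = Gamma(46, 18).
The posterior predictive for a window of length T is Negative Binomial with variance T·α'·(β'+T)/β'² = 8·46·26/324 = 2392/81.

2392/81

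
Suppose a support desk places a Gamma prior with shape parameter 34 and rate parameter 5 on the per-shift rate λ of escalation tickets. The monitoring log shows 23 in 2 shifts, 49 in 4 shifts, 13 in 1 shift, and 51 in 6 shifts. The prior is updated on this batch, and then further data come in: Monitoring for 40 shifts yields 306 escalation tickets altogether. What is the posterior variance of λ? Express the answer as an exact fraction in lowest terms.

Total count: 23 + 49 + 13 + 51 = 136.
Total exposure: 2 + 4 + 1 + 6 = 13 shifts.
After the first batch: Gamma(34 + 136, 5 + 13) = Gamma(170, 18).
Total count 306 over total exposure 40 shifts.
After the second batch: Gamma(170 + 306, 18 + 40) = Gamma(476, 58).
Posterior variance = α'/β'² = 476/3364 = 119/841.

119/841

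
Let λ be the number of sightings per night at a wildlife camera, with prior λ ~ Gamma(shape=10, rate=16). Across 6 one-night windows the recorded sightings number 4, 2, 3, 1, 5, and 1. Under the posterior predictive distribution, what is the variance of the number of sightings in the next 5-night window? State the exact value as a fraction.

1755/242

Total count: 4 + 2 + 3 + 1 + 5 + 1 = 16.
Total exposure: 6 nights.
Posterior: α' = 10 + 16 = 26, β' = 16 + 6 = 22.
The posterior predictive for a window of length T is Negative Binomial with variance T·α'·(β'+T)/β'² = 5·26·27/484 = 1755/242.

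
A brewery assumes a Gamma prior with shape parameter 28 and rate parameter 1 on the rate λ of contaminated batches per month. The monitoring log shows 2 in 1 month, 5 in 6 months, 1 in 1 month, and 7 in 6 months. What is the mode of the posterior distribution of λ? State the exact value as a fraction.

14/5

Total count: 2 + 5 + 1 + 7 = 15.
Total exposure: 1 + 6 + 1 + 6 = 14 months.
The Gamma prior is conjugate for the Poisson rate, so λ | data ~ Gamma(28+15, 1+14) = Gamma(43, 15).
Posterior mode = (α'−1)/β' = 42/15 = 14/5.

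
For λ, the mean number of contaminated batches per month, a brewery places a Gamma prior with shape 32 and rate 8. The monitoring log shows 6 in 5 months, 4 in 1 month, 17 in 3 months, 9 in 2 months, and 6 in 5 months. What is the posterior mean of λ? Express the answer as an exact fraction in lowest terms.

37/12

Total count: 6 + 4 + 17 + 9 + 6 = 42.
Total exposure: 5 + 1 + 3 + 2 + 5 = 16 months.
By Gamma–Poisson conjugacy, the posterior is Gamma(α + Σx, β + Σt) = Gamma(32 + 42, 8 + 16) = Gamma(74, 24).
Posterior mean = α'/β' = 74/24 = 37/12.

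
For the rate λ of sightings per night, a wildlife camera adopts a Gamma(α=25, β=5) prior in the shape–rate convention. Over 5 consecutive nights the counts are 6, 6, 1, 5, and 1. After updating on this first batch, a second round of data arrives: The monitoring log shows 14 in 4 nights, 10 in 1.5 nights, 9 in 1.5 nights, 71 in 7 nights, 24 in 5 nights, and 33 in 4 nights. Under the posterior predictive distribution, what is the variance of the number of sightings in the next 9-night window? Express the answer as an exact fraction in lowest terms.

8610/121

Total count: 6 + 6 + 1 + 5 + 1 = 19.
Total exposure: 5 nights.
After the first batch: Gamma(25 + 19, 5 + 5) = Gamma(44, 10).
Total count: 14 + 10 + 9 + 71 + 24 + 33 = 161.
Total exposure: 4 + 1.5 + 1.5 + 7 + 5 + 4 = 23 nights.
After the second batch: Gamma(44 + 161, 10 + 23) = Gamma(205, 33).
The posterior predictive for a window of length T is Negative Binomial with variance T·α'·(β'+T)/β'² = 9·205·42/1089 = 8610/121.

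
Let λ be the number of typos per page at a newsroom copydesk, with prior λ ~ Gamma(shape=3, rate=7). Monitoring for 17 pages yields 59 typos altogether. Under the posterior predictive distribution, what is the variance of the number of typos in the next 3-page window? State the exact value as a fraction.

Total count 59 over total exposure 17 pages.
Gamma(α, β) with Poisson data over total exposure Σt gives posterior Gamma(α+Σx, β+Σt) = Gamma(62, 24).
The posterior predictive for a window of length T is Negative Binomial with variance T·α'·(β'+T)/β'² = 3·62·27/576 = 279/32.

279/32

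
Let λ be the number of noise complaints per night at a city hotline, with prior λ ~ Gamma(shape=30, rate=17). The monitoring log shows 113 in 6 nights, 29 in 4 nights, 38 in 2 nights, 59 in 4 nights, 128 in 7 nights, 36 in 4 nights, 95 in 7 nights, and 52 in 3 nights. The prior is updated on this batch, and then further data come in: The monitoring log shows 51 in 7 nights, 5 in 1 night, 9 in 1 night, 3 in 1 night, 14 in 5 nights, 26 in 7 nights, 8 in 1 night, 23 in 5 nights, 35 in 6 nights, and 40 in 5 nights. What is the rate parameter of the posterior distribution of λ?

93

Total count: 113 + 29 + 38 + 59 + 128 + 36 + 95 + 52 = 550.
Total exposure: 6 + 4 + 2 + 4 + 7 + 4 + 7 + 3 = 37 nights.
After the first batch: Gamma(30 + 550, 17 + 37) = Gamma(580, 54).
Total count: 51 + 5 + 9 + 3 + 14 + 26 + 8 + 23 + 35 + 40 = 214.
Total exposure: 7 + 1 + 1 + 1 + 5 + 7 + 1 + 5 + 6 + 5 = 39 nights.
After the second batch: Gamma(580 + 214, 54 + 39) = Gamma(794, 93).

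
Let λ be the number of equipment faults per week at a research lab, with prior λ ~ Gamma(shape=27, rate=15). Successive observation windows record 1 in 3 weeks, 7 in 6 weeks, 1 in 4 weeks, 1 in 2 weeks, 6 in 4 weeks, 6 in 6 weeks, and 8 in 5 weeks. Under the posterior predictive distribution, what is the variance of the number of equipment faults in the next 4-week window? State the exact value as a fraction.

3724/675

Total count: 1 + 7 + 1 + 1 + 6 + 6 + 8 = 30.
Total exposure: 3 + 6 + 4 + 2 + 4 + 6 + 5 = 30 weeks.
Posterior: α' = 27 + 30 = 57, β' = 15 + 30 = 45.
The posterior predictive for a window of length T is Negative Binomial with variance T·α'·(β'+T)/β'² = 4·57·49/2025 = 3724/675.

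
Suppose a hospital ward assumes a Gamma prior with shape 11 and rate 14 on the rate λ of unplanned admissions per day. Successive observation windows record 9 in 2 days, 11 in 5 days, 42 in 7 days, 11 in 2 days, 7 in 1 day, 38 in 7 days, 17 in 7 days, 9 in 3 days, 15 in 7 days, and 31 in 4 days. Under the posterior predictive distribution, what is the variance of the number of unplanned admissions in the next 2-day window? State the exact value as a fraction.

24522/3481

Total count: 9 + 11 + 42 + 11 + 7 + 38 + 17 + 9 + 15 + 31 = 190.
Total exposure: 2 + 5 + 7 + 2 + 1 + 7 + 7 + 3 + 7 + 4 = 45 days.
By Gamma–Poisson conjugacy, the posterior is Gamma(α + Σx, β + Σt) = Gamma(11 + 190, 14 + 45) = Gamma(201, 59).
The posterior predictive for a window of length T is Negative Binomial with variance T·α'·(β'+T)/β'² = 2·201·61/3481 = 24522/3481.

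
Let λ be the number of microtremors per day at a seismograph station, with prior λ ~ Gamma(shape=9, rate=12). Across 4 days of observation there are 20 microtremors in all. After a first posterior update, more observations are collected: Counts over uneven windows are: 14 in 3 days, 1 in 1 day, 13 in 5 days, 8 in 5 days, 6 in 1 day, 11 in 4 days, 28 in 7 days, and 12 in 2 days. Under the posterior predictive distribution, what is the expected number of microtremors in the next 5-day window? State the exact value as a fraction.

Total count 20 over total exposure 4 days.
After the first batch: Gamma(9 + 20, 12 + 4) = Gamma(29, 16).
Total count: 14 + 1 + 13 + 8 + 6 + 11 + 28 + 12 = 93.
Total exposure: 3 + 1 + 5 + 5 + 1 + 4 + 7 + 2 = 28 days.
After the second batch: Gamma(29 + 93, 16 + 28) = Gamma(122, 44).
Predictive mean over a 5-day window = T·E[λ|data] = 5·122/44 = 305/22.

305/22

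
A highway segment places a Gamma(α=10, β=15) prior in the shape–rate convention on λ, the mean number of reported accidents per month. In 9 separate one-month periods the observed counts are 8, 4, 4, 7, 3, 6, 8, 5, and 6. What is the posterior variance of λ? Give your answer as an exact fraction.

61/576

Total count: 8 + 4 + 4 + 7 + 3 + 6 + 8 + 5 + 6 = 51.
Total exposure: 9 months.
Posterior: α' = 10 + 51 = 61, β' = 15 + 9 = 24.
Posterior variance = α'/β'² = 61/576.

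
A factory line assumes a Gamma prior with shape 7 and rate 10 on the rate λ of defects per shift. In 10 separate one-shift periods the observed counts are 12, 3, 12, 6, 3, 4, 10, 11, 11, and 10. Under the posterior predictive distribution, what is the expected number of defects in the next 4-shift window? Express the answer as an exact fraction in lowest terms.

89/5

Total count: 12 + 3 + 12 + 6 + 3 + 4 + 10 + 11 + 11 + 10 = 82.
Total exposure: 10 shifts.
Posterior: α' = 7 + 82 = 89, β' = 10 + 10 = 20.
Predictive mean over a 4-shift window = T·E[λ|data] = 4·89/20 = 89/5.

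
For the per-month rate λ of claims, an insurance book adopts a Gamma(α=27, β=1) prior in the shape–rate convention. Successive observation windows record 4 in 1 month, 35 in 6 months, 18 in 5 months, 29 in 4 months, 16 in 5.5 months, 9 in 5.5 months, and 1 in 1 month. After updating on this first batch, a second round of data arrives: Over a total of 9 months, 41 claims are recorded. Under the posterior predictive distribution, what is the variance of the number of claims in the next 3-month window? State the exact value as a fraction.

Total count: 4 + 35 + 18 + 29 + 16 + 9 + 1 = 112.
Total exposure: 1 + 6 + 5 + 4 + 5.5 + 5.5 + 1 = 28 months.
After the first batch: Gamma(27 + 112, 1 + 28) = Gamma(139, 29).
Total count 41 over total exposure 9 months.
After the second batch: Gamma(139 + 41, 29 + 9) = Gamma(180, 38).
The posterior predictive for a window of length T is Negative Binomial with variance T·α'·(β'+T)/β'² = 3·180·41/1444 = 5535/361.

5535/361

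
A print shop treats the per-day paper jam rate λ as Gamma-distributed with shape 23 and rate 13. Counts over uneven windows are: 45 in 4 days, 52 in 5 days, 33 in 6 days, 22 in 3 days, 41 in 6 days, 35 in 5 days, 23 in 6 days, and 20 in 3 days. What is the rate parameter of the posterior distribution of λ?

51

Total count: 45 + 52 + 33 + 22 + 41 + 35 + 23 + 20 = 271.
Total exposure: 4 + 5 + 6 + 3 + 6 + 5 + 6 + 3 = 38 days.
Posterior: α' = 23 + 271 = 294, β' = 13 + 38 = 51.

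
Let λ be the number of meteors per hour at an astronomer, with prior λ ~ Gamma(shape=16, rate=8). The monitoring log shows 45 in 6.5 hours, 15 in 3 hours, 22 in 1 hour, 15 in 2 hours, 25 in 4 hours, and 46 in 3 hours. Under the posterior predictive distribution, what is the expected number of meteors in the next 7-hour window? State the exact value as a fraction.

2576/55

Total count: 45 + 15 + 22 + 15 + 25 + 46 = 168.
Total exposure: 6.5 + 3 + 1 + 2 + 4 + 3 = 19.5 hours.
Conjugate update: add total count to the shape and total exposure to the rate, giving Gamma(184, 55/2).
Predictive mean over a 7-hour window = T·E[λ|data] = 7·184/(55/2) = 2576/55.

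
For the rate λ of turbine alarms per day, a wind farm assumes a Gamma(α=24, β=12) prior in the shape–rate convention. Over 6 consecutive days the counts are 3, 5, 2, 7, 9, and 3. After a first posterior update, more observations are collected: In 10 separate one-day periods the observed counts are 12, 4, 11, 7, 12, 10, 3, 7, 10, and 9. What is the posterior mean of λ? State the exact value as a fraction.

Total count: 3 + 5 + 2 + 7 + 9 + 3 = 29.
Total exposure: 6 days.
After the first batch: Gamma(24 + 29, 12 + 6) = Gamma(53, 18).
Total count: 12 + 4 + 11 + 7 + 12 + 10 + 3 + 7 + 10 + 9 = 85.
Total exposure: 10 days.
After the second batch: Gamma(53 + 85, 18 + 10) = Gamma(138, 28).
Posterior mean = α'/β' = 138/28 = 69/14.

69/14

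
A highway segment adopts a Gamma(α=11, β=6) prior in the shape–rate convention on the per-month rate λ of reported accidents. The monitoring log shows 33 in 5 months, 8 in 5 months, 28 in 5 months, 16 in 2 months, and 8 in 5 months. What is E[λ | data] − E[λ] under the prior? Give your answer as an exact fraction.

79/42

Total count: 33 + 8 + 28 + 16 + 8 = 93.
Total exposure: 5 + 5 + 5 + 2 + 5 = 22 months.
Posterior: α' = 11 + 93 = 104, β' = 6 + 22 = 28.
Posterior mean = 104/28 = 26/7; prior mean = 11/6 = 11/6. Difference = 26/7 − 11/6 = 79/42.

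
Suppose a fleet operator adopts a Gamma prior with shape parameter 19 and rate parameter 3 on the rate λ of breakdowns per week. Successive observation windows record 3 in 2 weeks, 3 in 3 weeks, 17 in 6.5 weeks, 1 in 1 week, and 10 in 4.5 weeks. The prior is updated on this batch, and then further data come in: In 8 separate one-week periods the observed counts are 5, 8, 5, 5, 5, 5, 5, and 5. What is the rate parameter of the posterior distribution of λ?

Total count: 3 + 3 + 17 + 1 + 10 = 34.
Total exposure: 2 + 3 + 6.5 + 1 + 4.5 = 17 weeks.
After the first batch: Gamma(19 + 34, 3 + 17) = Gamma(53, 20).
Total count: 5 + 8 + 5 + 5 + 5 + 5 + 5 + 5 = 43.
Total exposure: 8 weeks.
After the second batch: Gamma(53 + 43, 20 + 8) = Gamma(96, 28).

28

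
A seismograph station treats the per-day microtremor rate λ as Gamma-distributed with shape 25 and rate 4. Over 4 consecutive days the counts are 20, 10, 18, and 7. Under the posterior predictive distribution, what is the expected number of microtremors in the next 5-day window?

50

Total count: 20 + 10 + 18 + 7 = 55.
Total exposure: 4 days.
Posterior: α' = 25 + 55 = 80, β' = 4 + 4 = 8.
Predictive mean over a 5-day window = T·E[λ|data] = 5·80/8 = 50.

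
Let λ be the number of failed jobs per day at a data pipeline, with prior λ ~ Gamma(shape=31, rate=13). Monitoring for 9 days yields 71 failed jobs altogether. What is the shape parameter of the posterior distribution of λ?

Total count 71 over total exposure 9 days.
Conjugate update: add total count to the shape and total exposure to the rate, giving Gamma(102, 22).

102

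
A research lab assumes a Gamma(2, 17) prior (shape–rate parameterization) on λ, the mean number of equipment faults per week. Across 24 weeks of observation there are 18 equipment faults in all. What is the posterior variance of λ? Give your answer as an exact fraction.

20/1681

Total count 18 over total exposure 24 weeks.
Gamma(α, β) with Poisson data over total exposure Σt gives posterior Gamma(α+Σx, β+Σt) = Gamma(20, 41).
Posterior variance = α'/β'² = 20/1681.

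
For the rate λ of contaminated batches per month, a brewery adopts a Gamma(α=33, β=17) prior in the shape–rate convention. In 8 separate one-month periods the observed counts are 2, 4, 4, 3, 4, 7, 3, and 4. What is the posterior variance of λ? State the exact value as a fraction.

Total count: 2 + 4 + 4 + 3 + 4 + 7 + 3 + 4 = 31.
Total exposure: 8 months.
Gamma(α, β) with Poisson data over total exposure Σt gives posterior Gamma(α+Σx, β+Σt) = Gamma(64, 25).
Posterior variance = α'/β'² = 64/625.

64/625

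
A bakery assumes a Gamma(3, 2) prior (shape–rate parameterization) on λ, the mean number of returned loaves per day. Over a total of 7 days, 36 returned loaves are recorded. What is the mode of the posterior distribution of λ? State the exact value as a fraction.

38/9

Total count 36 over total exposure 7 days.
The Gamma prior is conjugate for the Poisson rate, so λ | data ~ Gamma(3+36, 2+7) = Gamma(39, 9).
Posterior mode = (α'−1)/β' = 38/9.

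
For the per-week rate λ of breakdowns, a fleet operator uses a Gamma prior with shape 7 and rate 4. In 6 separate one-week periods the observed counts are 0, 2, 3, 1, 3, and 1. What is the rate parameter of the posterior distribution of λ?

Total count: 0 + 2 + 3 + 1 + 3 + 1 = 10.
Total exposure: 6 weeks.
Gamma(α, β) with Poisson data over total exposure Σt gives posterior Gamma(α+Σx, β+Σt) = Gamma(17, 10).

10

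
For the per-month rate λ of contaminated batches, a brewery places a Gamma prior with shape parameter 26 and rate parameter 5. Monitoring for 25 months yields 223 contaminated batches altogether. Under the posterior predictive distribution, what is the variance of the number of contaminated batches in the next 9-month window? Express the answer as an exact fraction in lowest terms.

Total count 223 over total exposure 25 months.
Gamma(α, β) with Poisson data over total exposure Σt gives posterior Gamma(α+Σx, β+Σt) = Gamma(249, 30).
The posterior predictive for a window of length T is Negative Binomial with variance T·α'·(β'+T)/β'² = 9·249·39/900 = 9711/100.

9711/100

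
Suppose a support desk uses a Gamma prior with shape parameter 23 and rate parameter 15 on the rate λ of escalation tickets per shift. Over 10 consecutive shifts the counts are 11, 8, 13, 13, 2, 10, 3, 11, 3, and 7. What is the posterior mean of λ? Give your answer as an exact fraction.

Total count: 11 + 8 + 13 + 13 + 2 + 10 + 3 + 11 + 3 + 7 = 81.
Total exposure: 10 shifts.
Conjugate update: add total count to the shape and total exposure to the rate, giving Gamma(104, 25).
Posterior mean = α'/β' = 104/25.

104/25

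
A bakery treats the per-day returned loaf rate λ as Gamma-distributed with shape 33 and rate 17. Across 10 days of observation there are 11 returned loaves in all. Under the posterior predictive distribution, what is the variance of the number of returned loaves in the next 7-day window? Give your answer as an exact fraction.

10472/729

Total count 11 over total exposure 10 days.
Gamma(α, β) with Poisson data over total exposure Σt gives posterior Gamma(α+Σx, β+Σt) = Gamma(44, 27).
The posterior predictive for a window of length T is Negative Binomial with variance T·α'·(β'+T)/β'² = 7·44·34/729 = 10472/729.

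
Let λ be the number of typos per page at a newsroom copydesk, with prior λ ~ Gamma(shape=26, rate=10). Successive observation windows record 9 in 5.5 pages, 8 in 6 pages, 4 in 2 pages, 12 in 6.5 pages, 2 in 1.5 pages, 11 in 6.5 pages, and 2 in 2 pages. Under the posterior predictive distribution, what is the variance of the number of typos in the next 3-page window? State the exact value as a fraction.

Total count: 9 + 8 + 4 + 12 + 2 + 11 + 2 = 48.
Total exposure: 5.5 + 6 + 2 + 6.5 + 1.5 + 6.5 + 2 = 30 pages.
The Gamma prior is conjugate for the Poisson rate, so λ | data ~ Gamma(26+48, 10+30) = Gamma(74, 40).
The posterior predictive for a window of length T is Negative Binomial with variance T·α'·(β'+T)/β'² = 3·74·43/1600 = 4773/800.

4773/800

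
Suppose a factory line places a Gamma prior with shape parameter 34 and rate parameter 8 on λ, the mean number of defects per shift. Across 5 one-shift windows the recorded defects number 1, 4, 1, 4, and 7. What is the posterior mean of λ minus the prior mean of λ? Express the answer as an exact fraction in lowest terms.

-17/52

Total count: 1 + 4 + 1 + 4 + 7 = 17.
Total exposure: 5 shifts.
Conjugate update: add total count to the shape and total exposure to the rate, giving Gamma(51, 13).
Posterior mean = 51/13 = 51/13; prior mean = 34/8 = 17/4. Difference = 51/13 − 17/4 = -17/52.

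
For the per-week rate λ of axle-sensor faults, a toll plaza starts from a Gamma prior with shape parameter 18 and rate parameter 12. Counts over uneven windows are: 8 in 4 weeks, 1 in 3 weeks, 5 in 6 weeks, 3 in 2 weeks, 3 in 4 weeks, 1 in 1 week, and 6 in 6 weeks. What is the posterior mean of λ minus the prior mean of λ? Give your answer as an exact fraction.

Total count: 8 + 1 + 5 + 3 + 3 + 1 + 6 = 27.
Total exposure: 4 + 3 + 6 + 2 + 4 + 1 + 6 = 26 weeks.
Posterior: α' = 18 + 27 = 45, β' = 12 + 26 = 38.
Posterior mean = 45/38 = 45/38; prior mean = 18/12 = 3/2. Difference = 45/38 − 3/2 = -6/19.

-6/19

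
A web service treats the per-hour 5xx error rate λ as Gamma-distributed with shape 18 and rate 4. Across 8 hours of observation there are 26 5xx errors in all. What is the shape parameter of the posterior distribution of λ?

Total count 26 over total exposure 8 hours.
The Gamma prior is conjugate for the Poisson rate, so λ | data ~ Gamma(18+26, 4+8) = Gamma(44, 12).

44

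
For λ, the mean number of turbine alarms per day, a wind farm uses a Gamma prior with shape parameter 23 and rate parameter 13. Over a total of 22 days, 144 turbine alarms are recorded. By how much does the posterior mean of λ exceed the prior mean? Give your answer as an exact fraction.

Total count 144 over total exposure 22 days.
Posterior: α' = 23 + 144 = 167, β' = 13 + 22 = 35.
Posterior mean = 167/35 = 167/35; prior mean = 23/13 = 23/13. Difference = 167/35 − 23/13 = 1366/455.

1366/455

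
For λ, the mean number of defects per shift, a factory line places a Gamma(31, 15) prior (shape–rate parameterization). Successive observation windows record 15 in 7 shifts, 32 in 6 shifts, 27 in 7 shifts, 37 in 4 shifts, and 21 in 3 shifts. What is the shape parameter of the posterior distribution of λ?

163

Total count: 15 + 32 + 27 + 37 + 21 = 132.
Total exposure: 7 + 6 + 7 + 4 + 3 = 27 shifts.
Conjugate update: add total count to the shape and total exposure to the rate, giving Gamma(163, 42).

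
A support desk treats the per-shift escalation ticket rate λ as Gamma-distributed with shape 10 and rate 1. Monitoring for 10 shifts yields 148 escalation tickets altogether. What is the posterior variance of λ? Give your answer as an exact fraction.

158/121

Total count 148 over total exposure 10 shifts.
Gamma(α, β) with Poisson data over total exposure Σt gives posterior Gamma(α+Σx, β+Σt) = Gamma(158, 11).
Posterior variance = α'/β'² = 158/121.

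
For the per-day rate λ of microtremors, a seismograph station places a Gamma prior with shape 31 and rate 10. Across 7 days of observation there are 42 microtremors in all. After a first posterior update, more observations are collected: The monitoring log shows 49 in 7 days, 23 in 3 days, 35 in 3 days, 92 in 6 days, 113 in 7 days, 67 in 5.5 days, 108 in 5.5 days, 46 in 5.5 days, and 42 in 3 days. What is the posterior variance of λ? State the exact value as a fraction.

Total count 42 over total exposure 7 days.
After the first batch: Gamma(31 + 42, 10 + 7) = Gamma(73, 17).
Total count: 49 + 23 + 35 + 92 + 113 + 67 + 108 + 46 + 42 = 575.
Total exposure: 7 + 3 + 3 + 6 + 7 + 5.5 + 5.5 + 5.5 + 3 = 45.5 days.
After the second batch: Gamma(73 + 575, 17 + 45.5) = Gamma(648, 125/2).
Posterior variance = α'/β'² = 648/(15625/4) = 2592/15625.

2592/15625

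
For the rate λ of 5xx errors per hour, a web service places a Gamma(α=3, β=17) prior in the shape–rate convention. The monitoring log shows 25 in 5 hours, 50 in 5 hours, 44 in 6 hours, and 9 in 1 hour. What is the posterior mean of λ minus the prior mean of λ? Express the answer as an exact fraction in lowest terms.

125/34

Total count: 25 + 50 + 44 + 9 = 128.
Total exposure: 5 + 5 + 6 + 1 = 17 hours.
By Gamma–Poisson conjugacy, the posterior is Gamma(α + Σx, β + Σt) = Gamma(3 + 128, 17 + 17) = Gamma(131, 34).
Posterior mean = 131/34 = 131/34; prior mean = 3/17 = 3/17. Difference = 131/34 − 3/17 = 125/34.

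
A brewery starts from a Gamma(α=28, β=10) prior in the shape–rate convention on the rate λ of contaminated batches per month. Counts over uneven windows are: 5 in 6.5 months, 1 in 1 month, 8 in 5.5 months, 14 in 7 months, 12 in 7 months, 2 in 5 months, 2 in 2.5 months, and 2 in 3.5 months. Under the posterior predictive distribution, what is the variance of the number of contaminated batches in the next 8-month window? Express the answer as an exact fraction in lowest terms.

259/18

Total count: 5 + 1 + 8 + 14 + 12 + 2 + 2 + 2 = 46.
Total exposure: 6.5 + 1 + 5.5 + 7 + 7 + 5 + 2.5 + 3.5 = 38 months.
The Gamma prior is conjugate for the Poisson rate, so λ | data ~ Gamma(28+46, 10+38) = Gamma(74, 48).
The posterior predictive for a window of length T is Negative Binomial with variance T·α'·(β'+T)/β'² = 8·74·56/2304 = 259/18.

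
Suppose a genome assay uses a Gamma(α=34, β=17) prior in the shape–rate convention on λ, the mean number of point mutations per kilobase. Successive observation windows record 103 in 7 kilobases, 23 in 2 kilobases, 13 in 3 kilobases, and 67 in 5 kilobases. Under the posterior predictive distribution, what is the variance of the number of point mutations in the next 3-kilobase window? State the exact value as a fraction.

Total count: 103 + 23 + 13 + 67 = 206.
Total exposure: 7 + 2 + 3 + 5 = 17 kilobases.
The Gamma prior is conjugate for the Poisson rate, so λ | data ~ Gamma(34+206, 17+17) = Gamma(240, 34).
The posterior predictive for a window of length T is Negative Binomial with variance T·α'·(β'+T)/β'² = 3·240·37/1156 = 6660/289.

6660/289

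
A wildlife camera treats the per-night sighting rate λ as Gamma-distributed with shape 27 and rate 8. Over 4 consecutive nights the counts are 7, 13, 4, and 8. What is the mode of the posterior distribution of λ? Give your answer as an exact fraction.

Total count: 7 + 13 + 4 + 8 = 32.
Total exposure: 4 nights.
Conjugate update: add total count to the shape and total exposure to the rate, giving Gamma(59, 12).
Posterior mode = (α'−1)/β' = 58/12 = 29/6.

29/6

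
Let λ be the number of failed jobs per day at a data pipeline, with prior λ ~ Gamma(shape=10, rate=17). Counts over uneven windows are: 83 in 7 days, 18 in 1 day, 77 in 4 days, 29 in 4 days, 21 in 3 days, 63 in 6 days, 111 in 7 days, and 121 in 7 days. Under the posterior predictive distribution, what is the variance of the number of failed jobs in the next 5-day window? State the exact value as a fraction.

162565/3136

Total count: 83 + 18 + 77 + 29 + 21 + 63 + 111 + 121 = 523.
Total exposure: 7 + 1 + 4 + 4 + 3 + 6 + 7 + 7 = 39 days.
Gamma(α, β) with Poisson data over total exposure Σt gives posterior Gamma(α+Σx, β+Σt) = Gamma(533, 56).
The posterior predictive for a window of length T is Negative Binomial with variance T·α'·(β'+T)/β'² = 5·533·61/3136 = 162565/3136.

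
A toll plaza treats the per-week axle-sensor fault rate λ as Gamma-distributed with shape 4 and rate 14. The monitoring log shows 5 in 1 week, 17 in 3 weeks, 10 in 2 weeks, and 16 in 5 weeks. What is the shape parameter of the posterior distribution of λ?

Total count: 5 + 17 + 10 + 16 = 48.
Total exposure: 1 + 3 + 2 + 5 = 11 weeks.
Gamma(α, β) with Poisson data over total exposure Σt gives posterior Gamma(α+Σx, β+Σt) = Gamma(52, 25).

52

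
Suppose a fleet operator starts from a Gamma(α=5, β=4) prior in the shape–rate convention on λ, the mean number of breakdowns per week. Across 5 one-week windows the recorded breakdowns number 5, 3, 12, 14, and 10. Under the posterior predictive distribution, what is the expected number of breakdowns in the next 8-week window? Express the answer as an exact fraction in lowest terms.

Total count: 5 + 3 + 12 + 14 + 10 = 44.
Total exposure: 5 weeks.
The Gamma prior is conjugate for the Poisson rate, so λ | data ~ Gamma(5+44, 4+5) = Gamma(49, 9).
Predictive mean over an 8-week window = T·E[λ|data] = 8·49/9 = 392/9.

392/9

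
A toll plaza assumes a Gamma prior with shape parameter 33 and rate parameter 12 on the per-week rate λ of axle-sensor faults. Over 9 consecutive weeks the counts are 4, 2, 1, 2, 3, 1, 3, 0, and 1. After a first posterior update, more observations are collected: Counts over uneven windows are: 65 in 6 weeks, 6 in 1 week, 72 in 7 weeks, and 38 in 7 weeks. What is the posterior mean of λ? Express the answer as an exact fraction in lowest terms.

11/2

Total count: 4 + 2 + 1 + 2 + 3 + 1 + 3 + 0 + 1 = 17.
Total exposure: 9 weeks.
After the first batch: Gamma(33 + 17, 12 + 9) = Gamma(50, 21).
Total count: 65 + 6 + 72 + 38 = 181.
Total exposure: 6 + 1 + 7 + 7 = 21 weeks.
After the second batch: Gamma(50 + 181, 21 + 21) = Gamma(231, 42).
Posterior mean = α'/β' = 231/42 = 11/2.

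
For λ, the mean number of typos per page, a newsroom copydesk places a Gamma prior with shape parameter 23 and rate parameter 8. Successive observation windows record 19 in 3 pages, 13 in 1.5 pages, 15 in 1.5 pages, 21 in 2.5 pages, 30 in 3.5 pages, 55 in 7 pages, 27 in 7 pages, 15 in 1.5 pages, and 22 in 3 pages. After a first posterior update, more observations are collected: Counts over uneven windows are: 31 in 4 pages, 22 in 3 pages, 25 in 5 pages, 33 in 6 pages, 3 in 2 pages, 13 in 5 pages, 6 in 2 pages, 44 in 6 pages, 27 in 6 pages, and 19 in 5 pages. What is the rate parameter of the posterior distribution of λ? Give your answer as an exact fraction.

165/2

Total count: 19 + 13 + 15 + 21 + 30 + 55 + 27 + 15 + 22 = 217.
Total exposure: 3 + 1.5 + 1.5 + 2.5 + 3.5 + 7 + 7 + 1.5 + 3 = 30.5 pages.
After the first batch: Gamma(23 + 217, 8 + 30.5) = Gamma(240, 77/2).
Total count: 31 + 22 + 25 + 33 + 3 + 13 + 6 + 44 + 27 + 19 = 223.
Total exposure: 4 + 3 + 5 + 6 + 2 + 5 + 2 + 6 + 6 + 5 = 44 pages.
After the second batch: Gamma(240 + 223, 77/2 + 44) = Gamma(463, 165/2).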